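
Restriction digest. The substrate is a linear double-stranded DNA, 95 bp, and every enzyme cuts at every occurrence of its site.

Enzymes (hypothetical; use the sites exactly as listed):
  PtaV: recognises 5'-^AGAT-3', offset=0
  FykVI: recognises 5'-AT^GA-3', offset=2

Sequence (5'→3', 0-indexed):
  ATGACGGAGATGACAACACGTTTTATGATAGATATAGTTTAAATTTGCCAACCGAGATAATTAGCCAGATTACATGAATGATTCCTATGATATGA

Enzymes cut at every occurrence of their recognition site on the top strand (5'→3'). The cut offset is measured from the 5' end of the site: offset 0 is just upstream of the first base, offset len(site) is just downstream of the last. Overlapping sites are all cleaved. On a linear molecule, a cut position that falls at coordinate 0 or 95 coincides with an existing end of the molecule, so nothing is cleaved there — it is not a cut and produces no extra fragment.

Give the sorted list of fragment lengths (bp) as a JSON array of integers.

[2,2,3,4,4,5,5,9,9,12,15,25]

Per-enzyme occurrences:
  PtaV (AGAT, off=0): starts [7, 29, 54, 66] → cuts [7, 29, 54, 66]
  FykVI (ATGA, off=2): starts [0, 9, 24, 73, 77, 86, 91] → cuts [2, 11, 26, 75, 79, 88, 93]

Pooled cuts: [2, 7, 11, 26, 29, 54, 66, 75, 79, 88, 93]

Fragments:
  [0,2): 2 bp
  [2,7): 5 bp
  [7,11): 4 bp
  [11,26): 15 bp
  [26,29): 3 bp
  [29,54): 25 bp
  [54,66): 12 bp
  [66,75): 9 bp
  [75,79): 4 bp
  [79,88): 9 bp
  [88,93): 5 bp
  [93,95): 2 bp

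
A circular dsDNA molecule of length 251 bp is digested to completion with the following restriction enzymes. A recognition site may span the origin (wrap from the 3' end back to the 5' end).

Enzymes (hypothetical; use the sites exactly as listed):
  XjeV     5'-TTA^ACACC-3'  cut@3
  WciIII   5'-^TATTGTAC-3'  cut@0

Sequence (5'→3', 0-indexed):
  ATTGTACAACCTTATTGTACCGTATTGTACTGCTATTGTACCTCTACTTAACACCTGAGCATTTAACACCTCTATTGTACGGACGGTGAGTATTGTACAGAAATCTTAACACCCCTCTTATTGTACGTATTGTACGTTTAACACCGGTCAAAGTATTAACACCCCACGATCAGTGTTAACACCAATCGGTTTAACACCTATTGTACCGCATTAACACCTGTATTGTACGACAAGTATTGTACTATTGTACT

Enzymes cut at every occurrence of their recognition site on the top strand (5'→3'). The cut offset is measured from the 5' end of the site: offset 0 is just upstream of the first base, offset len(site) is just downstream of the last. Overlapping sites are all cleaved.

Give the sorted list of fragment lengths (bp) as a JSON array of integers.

Scan for sites:
  XjeV (TTAACACC, off=3): starts [47, 62, 105, 137, 155, 175, 190, 210] → cuts [50, 65, 108, 140, 158, 178, 193, 213]
  WciIII (TATTGTAC, off=0): starts [12, 22, 33, 72, 90, 118, 127, 198, 220, 234, 242, 250] → cuts [12, 22, 33, 72, 90, 118, 127, 198, 220, 234, 242, 250]

All cut coordinates (distinct, sorted): [12, 22, 33, 50, 65, 72, 90, 108, 118, 127, 140, 158, 178, 193, 198, 213, 220, 234, 242, 250]

Fragments:
  12→22: 10 bp
  22→33: 11 bp
  33→50: 17 bp
  50→65: 15 bp
  65→72: 7 bp
  72→90: 18 bp
  90→108: 18 bp
  108→118: 10 bp
  118→127: 9 bp
  127→140: 13 bp
  140→158: 18 bp
  158→178: 20 bp
  178→193: 15 bp
  193→198: 5 bp
  198→213: 15 bp
  213→220: 7 bp
  220→234: 14 bp
  234→242: 8 bp
  242→250: 8 bp
  250→12 (wrap): 251-250+12 = 13 bp

[5,7,7,8,8,9,10,10,11,13,13,14,15,15,15,17,18,18,18,20]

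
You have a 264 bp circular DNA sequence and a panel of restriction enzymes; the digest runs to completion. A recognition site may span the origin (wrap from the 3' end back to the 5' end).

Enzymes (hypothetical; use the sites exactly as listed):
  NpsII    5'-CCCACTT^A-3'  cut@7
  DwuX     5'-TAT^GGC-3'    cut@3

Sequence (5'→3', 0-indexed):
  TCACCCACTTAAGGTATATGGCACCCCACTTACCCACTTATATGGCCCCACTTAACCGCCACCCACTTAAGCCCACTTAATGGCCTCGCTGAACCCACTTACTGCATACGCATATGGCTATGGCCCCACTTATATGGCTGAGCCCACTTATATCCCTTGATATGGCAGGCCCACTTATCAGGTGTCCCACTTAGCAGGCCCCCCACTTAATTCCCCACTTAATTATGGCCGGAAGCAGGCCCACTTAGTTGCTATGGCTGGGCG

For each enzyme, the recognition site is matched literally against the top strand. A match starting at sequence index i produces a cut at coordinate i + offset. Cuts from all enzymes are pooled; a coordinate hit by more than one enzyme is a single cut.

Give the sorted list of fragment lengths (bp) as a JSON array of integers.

Scan for sites:
  NpsII (CCCACTTA, off=7): starts [3, 24, 32, 46, 61, 71, 93, 124, 142, 169, 185, 201, 213, 239] → cuts [10, 31, 39, 53, 68, 78, 100, 131, 149, 176, 192, 208, 220, 246]
  DwuX (TATGGC, off=3): starts [16, 40, 112, 118, 132, 160, 223, 252] → cuts [19, 43, 115, 121, 135, 163, 226, 255]

Pooled cuts: [10, 19, 31, 39, 43, 53, 68, 78, 100, 115, 121, 131, 135, 149, 163, 176, 192, 208, 220, 226, 246, 255]

Fragment lengths:
  10→19: 9 bp
  19→31: 12 bp
  31→39: 8 bp
  39→43: 4 bp
  43→53: 10 bp
  53→68: 15 bp
  68→78: 10 bp
  78→100: 22 bp
  100→115: 15 bp
  115→121: 6 bp
  121→131: 10 bp
  131→135: 4 bp
  135→149: 14 bp
  149→163: 14 bp
  163→176: 13 bp
  176→192: 16 bp
  192→208: 16 bp
  208→220: 12 bp
  220→226: 6 bp
  226→246: 20 bp
  246→255: 9 bp
  255→10 (wrap): 264-255+10 = 19 bp

[4,4,6,6,8,9,9,10,10,10,12,12,13,14,14,15,15,16,16,19,20,22]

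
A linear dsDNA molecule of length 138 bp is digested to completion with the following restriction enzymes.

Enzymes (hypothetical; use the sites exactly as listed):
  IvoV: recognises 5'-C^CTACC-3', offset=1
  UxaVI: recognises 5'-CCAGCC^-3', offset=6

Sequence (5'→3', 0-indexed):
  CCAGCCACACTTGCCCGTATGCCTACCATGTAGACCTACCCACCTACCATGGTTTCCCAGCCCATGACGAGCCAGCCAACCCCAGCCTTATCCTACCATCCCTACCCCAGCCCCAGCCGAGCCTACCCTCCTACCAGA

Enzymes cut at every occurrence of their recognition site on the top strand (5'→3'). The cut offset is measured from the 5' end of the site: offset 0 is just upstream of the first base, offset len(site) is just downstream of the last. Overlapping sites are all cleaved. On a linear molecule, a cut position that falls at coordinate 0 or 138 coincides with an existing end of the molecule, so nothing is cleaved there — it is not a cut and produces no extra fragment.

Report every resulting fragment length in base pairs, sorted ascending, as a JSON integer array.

[4,5,6,6,8,8,8,9,10,11,13,15,16,19]

Site scan:
  IvoV CCTACC/1: at [21, 34, 42, 91, 100, 121, 129] ⇒ [22, 35, 43, 92, 101, 122, 130]
  UxaVI CCAGCC/6: at [0, 56, 71, 81, 106, 112] ⇒ [6, 62, 77, 87, 112, 118]

Pooled cuts: [6, 22, 35, 43, 62, 77, 87, 92, 101, 112, 118, 122, 130]

Fragment lengths:
  [0,6): 6 bp
  [6,22): 16 bp
  [22,35): 13 bp
  [35,43): 8 bp
  [43,62): 19 bp
  [62,77): 15 bp
  [77,87): 10 bp
  [87,92): 5 bp
  [92,101): 9 bp
  [101,112): 11 bp
  [112,118): 6 bp
  [118,122): 4 bp
  [122,130): 8 bp
  [130,138): 8 bp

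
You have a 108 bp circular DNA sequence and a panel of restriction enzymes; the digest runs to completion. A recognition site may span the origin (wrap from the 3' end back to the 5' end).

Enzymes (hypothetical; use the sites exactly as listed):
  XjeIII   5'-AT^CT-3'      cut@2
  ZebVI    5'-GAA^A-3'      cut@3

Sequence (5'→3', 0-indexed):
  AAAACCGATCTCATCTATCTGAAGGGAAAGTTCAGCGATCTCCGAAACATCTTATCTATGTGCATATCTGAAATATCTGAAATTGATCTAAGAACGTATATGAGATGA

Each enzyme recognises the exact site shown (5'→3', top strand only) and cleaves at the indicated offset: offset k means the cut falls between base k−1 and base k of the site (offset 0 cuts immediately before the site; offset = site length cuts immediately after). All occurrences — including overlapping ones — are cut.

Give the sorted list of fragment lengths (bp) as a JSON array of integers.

Site scan:
  XjeIII ATCT/2: at [7, 12, 16, 37, 48, 53, 65, 74, 85] ⇒ [9, 14, 18, 39, 50, 55, 67, 76, 87]
  ZebVI GAAA/3: at [25, 43, 69, 78, 106] ⇒ [1, 28, 46, 72, 81]

Pooled cuts: [1, 9, 14, 18, 28, 39, 46, 50, 55, 67, 72, 76, 81, 87]

Fragment lengths:
  1→9: 8 bp
  9→14: 5 bp
  14→18: 4 bp
  18→28: 10 bp
  28→39: 11 bp
  39→46: 7 bp
  46→50: 4 bp
  50→55: 5 bp
  55→67: 12 bp
  67→72: 5 bp
  72→76: 4 bp
  76→81: 5 bp
  81→87: 6 bp
  87→1 (wrap): 108-87+1 = 22 bp

[4,4,4,5,5,5,5,6,7,8,10,11,12,22]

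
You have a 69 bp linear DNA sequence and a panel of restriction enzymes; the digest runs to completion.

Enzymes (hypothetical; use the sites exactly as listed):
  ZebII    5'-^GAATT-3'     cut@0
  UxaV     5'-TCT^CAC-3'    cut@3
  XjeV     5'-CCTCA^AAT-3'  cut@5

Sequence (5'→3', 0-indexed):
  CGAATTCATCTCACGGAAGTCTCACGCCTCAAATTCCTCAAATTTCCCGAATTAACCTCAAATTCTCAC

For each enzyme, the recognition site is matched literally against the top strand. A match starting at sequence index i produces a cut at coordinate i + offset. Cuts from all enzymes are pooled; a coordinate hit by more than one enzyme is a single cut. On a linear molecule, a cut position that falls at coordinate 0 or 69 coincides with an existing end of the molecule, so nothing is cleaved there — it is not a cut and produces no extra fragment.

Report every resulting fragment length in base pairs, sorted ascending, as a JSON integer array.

Scan for sites:
  ZebII GAATT/0: at [1, 48] ⇒ [1, 48]
  UxaV TCTCAC/3: at [8, 19, 63] ⇒ [11, 22, 66]
  XjeV CCTCAAAT/5: at [26, 35, 55] ⇒ [31, 40, 60]

All cut coordinates (distinct, sorted): [1, 11, 22, 31, 40, 48, 60, 66]

Fragments:
  [0,1): 1 bp
  [1,11): 10 bp
  [11,22): 11 bp
  [22,31): 9 bp
  [31,40): 9 bp
  [40,48): 8 bp
  [48,60): 12 bp
  [60,66): 6 bp
  [66,69): 3 bp

[1,3,6,8,9,9,10,11,12]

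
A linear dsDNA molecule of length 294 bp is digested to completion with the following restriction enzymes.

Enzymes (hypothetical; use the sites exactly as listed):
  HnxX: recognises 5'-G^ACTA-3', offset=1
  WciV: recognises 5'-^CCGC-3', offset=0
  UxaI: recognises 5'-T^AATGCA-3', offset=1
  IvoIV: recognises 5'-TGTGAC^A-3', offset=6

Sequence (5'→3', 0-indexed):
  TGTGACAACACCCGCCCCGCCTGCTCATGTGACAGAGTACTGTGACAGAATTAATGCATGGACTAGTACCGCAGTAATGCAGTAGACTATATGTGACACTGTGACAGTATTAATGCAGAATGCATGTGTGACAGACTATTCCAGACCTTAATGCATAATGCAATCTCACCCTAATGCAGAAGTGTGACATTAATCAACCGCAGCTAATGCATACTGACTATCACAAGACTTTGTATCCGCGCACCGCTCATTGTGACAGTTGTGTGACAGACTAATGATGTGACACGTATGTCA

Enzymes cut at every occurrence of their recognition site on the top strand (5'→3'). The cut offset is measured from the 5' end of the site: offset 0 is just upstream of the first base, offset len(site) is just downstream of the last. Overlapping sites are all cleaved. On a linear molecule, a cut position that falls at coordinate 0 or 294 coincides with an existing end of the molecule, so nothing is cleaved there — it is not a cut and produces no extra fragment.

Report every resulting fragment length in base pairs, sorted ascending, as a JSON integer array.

[2,2,5,5,6,6,6,7,7,7,7,8,8,9,9,10,10,11,11,12,13,14,14,15,16,16,17,20,21]

Per-enzyme occurrences:
  HnxX (GACTA, off=1): starts [60, 84, 133, 215, 269] → cuts [61, 85, 134, 216, 270]
  WciV (CCGC, off=0): starts [11, 16, 68, 197, 236, 243] → cuts [11, 16, 68, 197, 236, 243]
  UxaI (TAATGCA, off=1): starts [51, 74, 110, 148, 155, 171, 204] → cuts [52, 75, 111, 149, 156, 172, 205]
  IvoIV (TGTGACA, off=6): starts [0, 27, 40, 91, 99, 126, 182, 251, 262, 278] → cuts [6, 33, 46, 97, 105, 132, 188, 257, 268, 284]

All cut coordinates (distinct, sorted): [6, 11, 16, 33, 46, 52, 61, 68, 75, 85, 97, 105, 111, 132, 134, 149, 156, 172, 188, 197, 205, 216, 236, 243, 257, 268, 270, 284]

Fragments:
  [0,6): 6 bp
  [6,11): 5 bp
  [11,16): 5 bp
  [16,33): 17 bp
  [33,46): 13 bp
  [46,52): 6 bp
  [52,61): 9 bp
  [61,68): 7 bp
  [68,75): 7 bp
  [75,85): 10 bp
  [85,97): 12 bp
  [97,105): 8 bp
  [105,111): 6 bp
  [111,132): 21 bp
  [132,134): 2 bp
  [134,149): 15 bp
  [149,156): 7 bp
  [156,172): 16 bp
  [172,188): 16 bp
  [188,197): 9 bp
  [197,205): 8 bp
  [205,216): 11 bp
  [216,236): 20 bp
  [236,243): 7 bp
  [243,257): 14 bp
  [257,268): 11 bp
  [268,270): 2 bp
  [270,284): 14 bp
  [284,294): 10 bp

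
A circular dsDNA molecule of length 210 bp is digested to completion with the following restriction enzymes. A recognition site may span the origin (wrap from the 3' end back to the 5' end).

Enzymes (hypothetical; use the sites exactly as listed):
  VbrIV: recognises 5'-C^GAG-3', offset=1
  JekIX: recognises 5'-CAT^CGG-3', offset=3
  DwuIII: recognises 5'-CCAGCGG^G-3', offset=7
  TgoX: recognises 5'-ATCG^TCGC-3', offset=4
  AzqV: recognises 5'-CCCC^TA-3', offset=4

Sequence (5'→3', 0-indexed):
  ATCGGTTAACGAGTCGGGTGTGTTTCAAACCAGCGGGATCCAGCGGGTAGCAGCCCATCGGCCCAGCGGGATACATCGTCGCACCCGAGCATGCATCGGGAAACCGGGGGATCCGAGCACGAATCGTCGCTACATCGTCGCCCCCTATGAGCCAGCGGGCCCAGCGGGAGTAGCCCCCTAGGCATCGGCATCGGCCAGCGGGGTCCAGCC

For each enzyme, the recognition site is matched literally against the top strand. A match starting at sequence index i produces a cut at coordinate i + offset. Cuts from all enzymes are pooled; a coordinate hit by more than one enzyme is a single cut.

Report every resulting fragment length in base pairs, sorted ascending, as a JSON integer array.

Scan for sites:
  VbrIV CGAG/1: at [9, 85, 113] ⇒ [10, 86, 114]
  JekIX CATCGG/3: at [55, 93, 182, 188, 209] ⇒ [2, 58, 96, 185, 191]
  DwuIII CCAGCGGG/7: at [29, 39, 62, 151, 160, 194] ⇒ [36, 46, 69, 158, 167, 201]
  TgoX ATCGTCGC/4: at [74, 122, 133] ⇒ [78, 126, 137]
  AzqV CCCCTA/4: at [141, 174] ⇒ [145, 178]

All cut coordinates (distinct, sorted): [2, 10, 36, 46, 58, 69, 78, 86, 96, 114, 126, 137, 145, 158, 167, 178, 185, 191, 201]

Fragment lengths:
  2→10: 8 bp
  10→36: 26 bp
  36→46: 10 bp
  46→58: 12 bp
  58→69: 11 bp
  69→78: 9 bp
  78→86: 8 bp
  86→96: 10 bp
  96→114: 18 bp
  114→126: 12 bp
  126→137: 11 bp
  137→145: 8 bp
  145→158: 13 bp
  158→167: 9 bp
  167→178: 11 bp
  178→185: 7 bp
  185→191: 6 bp
  191→201: 10 bp
  201→2 (wrap): 210-201+2 = 11 bp

[6,7,8,8,8,9,9,10,10,10,11,11,11,11,12,12,13,18,26]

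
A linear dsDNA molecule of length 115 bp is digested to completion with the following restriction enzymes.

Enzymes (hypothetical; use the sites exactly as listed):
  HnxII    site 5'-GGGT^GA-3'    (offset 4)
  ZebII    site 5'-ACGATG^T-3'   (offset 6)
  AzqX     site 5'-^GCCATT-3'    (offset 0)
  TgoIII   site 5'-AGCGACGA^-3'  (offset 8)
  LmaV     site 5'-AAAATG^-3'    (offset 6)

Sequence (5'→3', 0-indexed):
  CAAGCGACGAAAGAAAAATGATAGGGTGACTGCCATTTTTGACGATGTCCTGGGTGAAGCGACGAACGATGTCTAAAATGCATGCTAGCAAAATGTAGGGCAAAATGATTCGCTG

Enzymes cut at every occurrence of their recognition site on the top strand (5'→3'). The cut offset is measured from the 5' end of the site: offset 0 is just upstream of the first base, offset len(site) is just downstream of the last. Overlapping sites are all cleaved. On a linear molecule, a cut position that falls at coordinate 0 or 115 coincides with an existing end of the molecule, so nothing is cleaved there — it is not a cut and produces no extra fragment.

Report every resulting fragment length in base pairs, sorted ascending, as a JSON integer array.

Scan for sites:
  HnxII (GGGTGA, off=4): starts [23, 51] → cuts [27, 55]
  ZebII (ACGATGT, off=6): starts [41, 65] → cuts [47, 71]
  AzqX (GCCATT, off=0): starts [31] → cuts [31]
  TgoIII (AGCGACGA, off=8): starts [2, 57] → cuts [10, 65]
  LmaV (AAAATG, off=6): starts [14, 74, 89, 101] → cuts [20, 80, 95, 107]

All cut coordinates (distinct, sorted): [10, 20, 27, 31, 47, 55, 65, 71, 80, 95, 107]

Fragment lengths:
  [0,10): 10 bp
  [10,20): 10 bp
  [20,27): 7 bp
  [27,31): 4 bp
  [31,47): 16 bp
  [47,55): 8 bp
  [55,65): 10 bp
  [65,71): 6 bp
  [71,80): 9 bp
  [80,95): 15 bp
  [95,107): 12 bp
  [107,115): 8 bp

[4,6,7,8,8,9,10,10,10,12,15,16]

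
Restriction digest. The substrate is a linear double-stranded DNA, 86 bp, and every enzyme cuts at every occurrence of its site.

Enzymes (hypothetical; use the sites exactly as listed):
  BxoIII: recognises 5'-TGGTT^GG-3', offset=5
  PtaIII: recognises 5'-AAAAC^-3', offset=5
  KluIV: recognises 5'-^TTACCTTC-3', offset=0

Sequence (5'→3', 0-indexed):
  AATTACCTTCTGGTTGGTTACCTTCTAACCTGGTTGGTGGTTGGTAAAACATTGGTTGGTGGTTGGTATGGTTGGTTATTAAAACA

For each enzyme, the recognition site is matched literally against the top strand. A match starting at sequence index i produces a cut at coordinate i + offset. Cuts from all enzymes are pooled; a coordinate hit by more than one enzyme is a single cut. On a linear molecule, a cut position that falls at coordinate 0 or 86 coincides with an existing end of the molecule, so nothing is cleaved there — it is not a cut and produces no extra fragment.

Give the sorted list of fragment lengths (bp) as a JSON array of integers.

Site scan:
  BxoIII TGGTTGG/5: at [10, 30, 37, 52, 59, 68] ⇒ [15, 35, 42, 57, 64, 73]
  PtaIII AAAAC/5: at [45, 80] ⇒ [50, 85]
  KluIV TTACCTTC/0: at [2, 17] ⇒ [2, 17]

Pooled cuts: [2, 15, 17, 35, 42, 50, 57, 64, 73, 85]

Fragment lengths:
  [0,2): 2 bp
  [2,15): 13 bp
  [15,17): 2 bp
  [17,35): 18 bp
  [35,42): 7 bp
  [42,50): 8 bp
  [50,57): 7 bp
  [57,64): 7 bp
  [64,73): 9 bp
  [73,85): 12 bp
  [85,86): 1 bp

[1,2,2,7,7,7,8,9,12,13,18]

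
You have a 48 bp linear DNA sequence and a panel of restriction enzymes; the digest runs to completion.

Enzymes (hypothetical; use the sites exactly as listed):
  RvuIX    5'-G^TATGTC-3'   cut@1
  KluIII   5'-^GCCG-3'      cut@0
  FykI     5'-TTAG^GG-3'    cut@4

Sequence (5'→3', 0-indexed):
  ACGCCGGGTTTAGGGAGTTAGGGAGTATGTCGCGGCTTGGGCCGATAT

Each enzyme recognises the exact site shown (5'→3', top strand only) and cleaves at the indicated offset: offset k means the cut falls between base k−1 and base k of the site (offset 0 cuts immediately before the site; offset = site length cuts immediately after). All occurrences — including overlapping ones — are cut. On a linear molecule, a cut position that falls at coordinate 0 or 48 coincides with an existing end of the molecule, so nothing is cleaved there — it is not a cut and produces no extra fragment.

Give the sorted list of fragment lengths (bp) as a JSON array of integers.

Scan for sites:
  RvuIX GTATGTC/1: at [24] ⇒ [25]
  KluIII GCCG/0: at [2, 40] ⇒ [2, 40]
  FykI TTAGGG/4: at [9, 17] ⇒ [13, 21]

All cut coordinates (distinct, sorted): [2, 13, 21, 25, 40]

Fragments:
  [0,2): 2 bp
  [2,13): 11 bp
  [13,21): 8 bp
  [21,25): 4 bp
  [25,40): 15 bp
  [40,48): 8 bp

[2,4,8,8,11,15]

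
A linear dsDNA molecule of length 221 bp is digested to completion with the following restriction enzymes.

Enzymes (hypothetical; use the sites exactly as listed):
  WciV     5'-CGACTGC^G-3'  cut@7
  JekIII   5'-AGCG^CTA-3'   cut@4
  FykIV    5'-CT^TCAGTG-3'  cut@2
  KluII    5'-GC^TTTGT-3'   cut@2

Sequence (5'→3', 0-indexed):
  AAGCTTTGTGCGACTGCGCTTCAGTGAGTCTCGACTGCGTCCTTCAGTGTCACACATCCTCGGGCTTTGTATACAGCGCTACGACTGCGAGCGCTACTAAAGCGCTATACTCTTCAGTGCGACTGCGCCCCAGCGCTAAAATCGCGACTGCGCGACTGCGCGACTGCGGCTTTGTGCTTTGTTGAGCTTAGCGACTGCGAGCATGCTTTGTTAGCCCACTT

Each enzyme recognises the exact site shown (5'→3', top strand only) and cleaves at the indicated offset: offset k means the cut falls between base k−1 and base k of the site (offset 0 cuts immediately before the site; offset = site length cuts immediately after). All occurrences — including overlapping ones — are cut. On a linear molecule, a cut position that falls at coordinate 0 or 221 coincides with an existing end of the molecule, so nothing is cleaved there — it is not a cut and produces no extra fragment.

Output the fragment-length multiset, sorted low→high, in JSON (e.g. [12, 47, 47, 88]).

[3,3,4,5,5,7,8,8,8,9,9,10,11,13,13,13,15,16,18,21,22]

Site scan:
  WciV CGACTGCG/7: at [10, 31, 81, 119, 144, 152, 160, 191] ⇒ [17, 38, 88, 126, 151, 159, 167, 198]
  JekIII AGCGCTA/4: at [74, 89, 100, 131] ⇒ [78, 93, 104, 135]
  FykIV CTTCAGTG/2: at [18, 41, 111] ⇒ [20, 43, 113]
  KluII GCTTTGT/2: at [2, 63, 168, 175, 204] ⇒ [4, 65, 170, 177, 206]

Pooled cuts: [4, 17, 20, 38, 43, 65, 78, 88, 93, 104, 113, 126, 135, 151, 159, 167, 170, 177, 198, 206]

Fragments:
  [0,4): 4 bp
  [4,17): 13 bp
  [17,20): 3 bp
  [20,38): 18 bp
  [38,43): 5 bp
  [43,65): 22 bp
  [65,78): 13 bp
  [78,88): 10 bp
  [88,93): 5 bp
  [93,104): 11 bp
  [104,113): 9 bp
  [113,126): 13 bp
  [126,135): 9 bp
  [135,151): 16 bp
  [151,159): 8 bp
  [159,167): 8 bp
  [167,170): 3 bp
  [170,177): 7 bp
  [177,198): 21 bp
  [198,206): 8 bp
  [206,221): 15 bp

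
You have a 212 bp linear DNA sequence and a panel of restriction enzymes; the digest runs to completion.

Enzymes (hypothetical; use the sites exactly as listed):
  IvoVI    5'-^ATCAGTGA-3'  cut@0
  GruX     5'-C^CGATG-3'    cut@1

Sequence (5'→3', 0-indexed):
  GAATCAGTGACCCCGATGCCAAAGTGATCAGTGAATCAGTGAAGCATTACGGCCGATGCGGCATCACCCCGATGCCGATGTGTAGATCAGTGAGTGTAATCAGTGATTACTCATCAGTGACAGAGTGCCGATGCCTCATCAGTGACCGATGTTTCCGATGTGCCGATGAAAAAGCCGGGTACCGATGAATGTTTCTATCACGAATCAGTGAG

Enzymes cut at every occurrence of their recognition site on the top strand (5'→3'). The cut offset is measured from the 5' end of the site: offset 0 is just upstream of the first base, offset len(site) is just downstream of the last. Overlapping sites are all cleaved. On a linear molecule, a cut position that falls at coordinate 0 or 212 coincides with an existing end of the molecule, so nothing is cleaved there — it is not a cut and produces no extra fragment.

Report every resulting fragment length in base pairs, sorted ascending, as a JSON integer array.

Per-enzyme occurrences:
  IvoVI (ATCAGTGA, off=0): starts [2, 26, 34, 85, 98, 112, 137, 203] → cuts [2, 26, 34, 85, 98, 112, 137, 203]
  GruX (CCGATG, off=1): starts [12, 52, 68, 74, 127, 145, 154, 162, 181] → cuts [13, 53, 69, 75, 128, 146, 155, 163, 182]

Pooled cuts: [2, 13, 26, 34, 53, 69, 75, 85, 98, 112, 128, 137, 146, 155, 163, 182, 203]

Fragments:
  [0,2): 2 bp
  [2,13): 11 bp
  [13,26): 13 bp
  [26,34): 8 bp
  [34,53): 19 bp
  [53,69): 16 bp
  [69,75): 6 bp
  [75,85): 10 bp
  [85,98): 13 bp
  [98,112): 14 bp
  [112,128): 16 bp
  [128,137): 9 bp
  [137,146): 9 bp
  [146,155): 9 bp
  [155,163): 8 bp
  [163,182): 19 bp
  [182,203): 21 bp
  [203,212): 9 bp

[2,6,8,8,9,9,9,9,10,11,13,13,14,16,16,19,19,21]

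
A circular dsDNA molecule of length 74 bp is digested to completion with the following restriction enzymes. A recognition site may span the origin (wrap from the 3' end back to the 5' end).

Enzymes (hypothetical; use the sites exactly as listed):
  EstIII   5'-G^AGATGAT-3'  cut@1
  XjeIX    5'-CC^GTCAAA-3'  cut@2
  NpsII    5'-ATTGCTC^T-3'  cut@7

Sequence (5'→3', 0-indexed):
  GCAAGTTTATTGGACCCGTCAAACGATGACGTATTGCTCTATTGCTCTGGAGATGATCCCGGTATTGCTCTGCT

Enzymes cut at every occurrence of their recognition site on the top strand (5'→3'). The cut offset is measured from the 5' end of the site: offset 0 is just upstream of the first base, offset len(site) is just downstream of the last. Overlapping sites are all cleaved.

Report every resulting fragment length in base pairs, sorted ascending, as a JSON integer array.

[3,8,20,21,22]

Site scan:
  EstIII (GAGATGAT, off=1): starts [49] → cuts [50]
  XjeIX (CCGTCAAA, off=2): starts [15] → cuts [17]
  NpsII (ATTGCTCT, off=7): starts [32, 40, 63] → cuts [39, 47, 70]

Pooled cuts: [17, 39, 47, 50, 70]

Fragments:
  17→39: 22 bp
  39→47: 8 bp
  47→50: 3 bp
  50→70: 20 bp
  70→17 (wrap): 74-70+17 = 21 bp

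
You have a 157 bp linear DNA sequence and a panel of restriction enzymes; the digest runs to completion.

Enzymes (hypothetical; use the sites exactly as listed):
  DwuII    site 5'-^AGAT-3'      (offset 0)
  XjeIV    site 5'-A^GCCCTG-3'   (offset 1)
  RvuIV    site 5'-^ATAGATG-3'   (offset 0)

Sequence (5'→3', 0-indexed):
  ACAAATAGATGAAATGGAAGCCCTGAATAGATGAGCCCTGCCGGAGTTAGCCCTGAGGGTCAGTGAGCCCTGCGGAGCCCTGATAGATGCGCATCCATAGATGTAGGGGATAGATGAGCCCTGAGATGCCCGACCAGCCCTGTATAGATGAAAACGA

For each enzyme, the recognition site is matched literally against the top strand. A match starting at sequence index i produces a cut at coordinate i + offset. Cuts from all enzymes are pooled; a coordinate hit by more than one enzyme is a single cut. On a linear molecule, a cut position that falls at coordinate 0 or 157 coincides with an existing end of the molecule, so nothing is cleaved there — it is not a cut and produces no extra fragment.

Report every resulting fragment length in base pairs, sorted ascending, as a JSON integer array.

[2,2,2,2,2,2,4,6,6,6,6,7,7,10,11,12,12,13,13,15,17]

Per-enzyme occurrences:
  DwuII AGAT/0: at [6, 28, 84, 98, 111, 123, 145] ⇒ [6, 28, 84, 98, 111, 123, 145]
  XjeIV AGCCCTG/1: at [18, 33, 48, 65, 75, 116, 135] ⇒ [19, 34, 49, 66, 76, 117, 136]
  RvuIV ATAGATG/0: at [4, 26, 82, 96, 109, 143] ⇒ [4, 26, 82, 96, 109, 143]

All cut coordinates (distinct, sorted): [4, 6, 19, 26, 28, 34, 49, 66, 76, 82, 84, 96, 98, 109, 111, 117, 123, 136, 143, 145]

Fragments:
  [0,4): 4 bp
  [4,6): 2 bp
  [6,19): 13 bp
  [19,26): 7 bp
  [26,28): 2 bp
  [28,34): 6 bp
  [34,49): 15 bp
  [49,66): 17 bp
  [66,76): 10 bp
  [76,82): 6 bp
  [82,84): 2 bp
  [84,96): 12 bp
  [96,98): 2 bp
  [98,109): 11 bp
  [109,111): 2 bp
  [111,117): 6 bp
  [117,123): 6 bp
  [123,136): 13 bp
  [136,143): 7 bp
  [143,145): 2 bp
  [145,157): 12 bp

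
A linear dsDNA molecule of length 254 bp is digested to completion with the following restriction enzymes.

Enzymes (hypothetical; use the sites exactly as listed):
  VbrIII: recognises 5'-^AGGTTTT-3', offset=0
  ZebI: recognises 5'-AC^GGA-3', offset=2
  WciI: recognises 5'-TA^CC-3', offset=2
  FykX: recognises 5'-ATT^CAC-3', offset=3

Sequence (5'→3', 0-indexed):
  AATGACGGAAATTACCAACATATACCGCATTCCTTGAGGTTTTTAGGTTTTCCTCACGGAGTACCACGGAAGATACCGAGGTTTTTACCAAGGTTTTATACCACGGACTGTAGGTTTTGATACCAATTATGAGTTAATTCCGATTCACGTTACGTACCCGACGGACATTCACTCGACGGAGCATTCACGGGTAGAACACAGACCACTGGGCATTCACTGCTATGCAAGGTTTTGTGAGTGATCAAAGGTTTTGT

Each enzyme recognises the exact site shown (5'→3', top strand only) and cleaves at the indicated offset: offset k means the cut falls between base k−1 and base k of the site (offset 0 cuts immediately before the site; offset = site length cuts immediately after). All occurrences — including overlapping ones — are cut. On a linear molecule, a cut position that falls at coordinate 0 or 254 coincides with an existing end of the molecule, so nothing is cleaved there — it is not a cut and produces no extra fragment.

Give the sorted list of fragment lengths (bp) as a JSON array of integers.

Site scan:
  VbrIII AGGTTTT/0: at [36, 44, 78, 90, 111, 226, 245] ⇒ [36, 44, 78, 90, 111, 226, 245]
  ZebI ACGGA/2: at [4, 55, 65, 102, 160, 175] ⇒ [6, 57, 67, 104, 162, 177]
  WciI TACC/2: at [12, 22, 61, 73, 85, 98, 120, 154] ⇒ [14, 24, 63, 75, 87, 100, 122, 156]
  FykX ATTCAC/3: at [142, 166, 182, 211] ⇒ [145, 169, 185, 214]

Pooled cuts: [6, 14, 24, 36, 44, 57, 63, 67, 75, 78, 87, 90, 100, 104, 111, 122, 145, 156, 162, 169, 177, 185, 214, 226, 245]

Fragments:
  [0,6): 6 bp
  [6,14): 8 bp
  [14,24): 10 bp
  [24,36): 12 bp
  [36,44): 8 bp
  [44,57): 13 bp
  [57,63): 6 bp
  [63,67): 4 bp
  [67,75): 8 bp
  [75,78): 3 bp
  [78,87): 9 bp
  [87,90): 3 bp
  [90,100): 10 bp
  [100,104): 4 bp
  [104,111): 7 bp
  [111,122): 11 bp
  [122,145): 23 bp
  [145,156): 11 bp
  [156,162): 6 bp
  [162,169): 7 bp
  [169,177): 8 bp
  [177,185): 8 bp
  [185,214): 29 bp
  [214,226): 12 bp
  [226,245): 19 bp
  [245,254): 9 bp

[3,3,4,4,6,6,6,7,7,8,8,8,8,8,9,9,10,10,11,11,12,12,13,19,23,29]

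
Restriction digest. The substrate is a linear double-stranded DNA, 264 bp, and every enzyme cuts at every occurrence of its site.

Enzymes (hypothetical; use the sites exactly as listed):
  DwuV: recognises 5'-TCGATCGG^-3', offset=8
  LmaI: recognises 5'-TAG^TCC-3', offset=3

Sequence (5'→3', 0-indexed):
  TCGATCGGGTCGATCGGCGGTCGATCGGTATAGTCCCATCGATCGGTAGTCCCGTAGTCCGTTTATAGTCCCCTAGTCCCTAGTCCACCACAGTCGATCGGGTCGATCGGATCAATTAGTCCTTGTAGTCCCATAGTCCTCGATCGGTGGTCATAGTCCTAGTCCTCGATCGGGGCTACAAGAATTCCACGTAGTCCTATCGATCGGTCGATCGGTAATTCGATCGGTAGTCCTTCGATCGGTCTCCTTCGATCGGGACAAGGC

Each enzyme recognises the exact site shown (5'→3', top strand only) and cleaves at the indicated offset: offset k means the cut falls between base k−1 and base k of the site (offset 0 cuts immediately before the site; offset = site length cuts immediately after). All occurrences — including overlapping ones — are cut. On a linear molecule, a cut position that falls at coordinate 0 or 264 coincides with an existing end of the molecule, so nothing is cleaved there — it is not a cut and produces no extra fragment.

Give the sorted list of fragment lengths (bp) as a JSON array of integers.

Site scan:
  DwuV (TCGATCGG, off=8): starts [0, 9, 20, 38, 93, 102, 139, 165, 199, 207, 219, 234, 248] → cuts [8, 17, 28, 46, 101, 110, 147, 173, 207, 215, 227, 242, 256]
  LmaI (TAGTCC, off=3): starts [30, 46, 54, 65, 73, 80, 116, 125, 133, 153, 159, 191, 227] → cuts [33, 49, 57, 68, 76, 83, 119, 128, 136, 156, 162, 194, 230]

Pooled cuts: [8, 17, 28, 33, 46, 49, 57, 68, 76, 83, 101, 110, 119, 128, 136, 147, 156, 162, 173, 194, 207, 215, 227, 230, 242, 256]

Fragments:
  [0,8): 8 bp
  [8,17): 9 bp
  [17,28): 11 bp
  [28,33): 5 bp
  [33,46): 13 bp
  [46,49): 3 bp
  [49,57): 8 bp
  [57,68): 11 bp
  [68,76): 8 bp
  [76,83): 7 bp
  [83,101): 18 bp
  [101,110): 9 bp
  [110,119): 9 bp
  [119,128): 9 bp
  [128,136): 8 bp
  [136,147): 11 bp
  [147,156): 9 bp
  [156,162): 6 bp
  [162,173): 11 bp
  [173,194): 21 bp
  [194,207): 13 bp
  [207,215): 8 bp
  [215,227): 12 bp
  [227,230): 3 bp
  [230,242): 12 bp
  [242,256): 14 bp
  [256,264): 8 bp

[3,3,5,6,7,8,8,8,8,8,8,9,9,9,9,9,11,11,11,11,12,12,13,13,14,18,21]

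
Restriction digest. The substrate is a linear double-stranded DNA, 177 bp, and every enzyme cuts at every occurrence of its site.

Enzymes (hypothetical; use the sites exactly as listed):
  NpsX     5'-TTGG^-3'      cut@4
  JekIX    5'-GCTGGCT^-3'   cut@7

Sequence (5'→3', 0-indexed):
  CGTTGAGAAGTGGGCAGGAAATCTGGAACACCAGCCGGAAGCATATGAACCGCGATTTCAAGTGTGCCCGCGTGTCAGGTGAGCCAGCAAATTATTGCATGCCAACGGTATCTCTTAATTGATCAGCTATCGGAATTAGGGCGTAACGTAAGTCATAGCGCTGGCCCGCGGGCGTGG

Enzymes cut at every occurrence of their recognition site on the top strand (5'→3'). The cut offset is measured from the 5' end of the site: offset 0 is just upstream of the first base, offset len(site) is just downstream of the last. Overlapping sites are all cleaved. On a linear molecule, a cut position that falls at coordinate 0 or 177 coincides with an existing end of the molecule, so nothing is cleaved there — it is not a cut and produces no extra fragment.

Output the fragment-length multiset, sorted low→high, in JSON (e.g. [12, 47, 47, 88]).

Per-enzyme occurrences:
  NpsX (TTGG, off=4): no sites
  JekIX (GCTGGCT, off=7): no sites

Pooled cuts: ∅

Fragments:
  no cuts → one linear fragment of 177 bp

[177]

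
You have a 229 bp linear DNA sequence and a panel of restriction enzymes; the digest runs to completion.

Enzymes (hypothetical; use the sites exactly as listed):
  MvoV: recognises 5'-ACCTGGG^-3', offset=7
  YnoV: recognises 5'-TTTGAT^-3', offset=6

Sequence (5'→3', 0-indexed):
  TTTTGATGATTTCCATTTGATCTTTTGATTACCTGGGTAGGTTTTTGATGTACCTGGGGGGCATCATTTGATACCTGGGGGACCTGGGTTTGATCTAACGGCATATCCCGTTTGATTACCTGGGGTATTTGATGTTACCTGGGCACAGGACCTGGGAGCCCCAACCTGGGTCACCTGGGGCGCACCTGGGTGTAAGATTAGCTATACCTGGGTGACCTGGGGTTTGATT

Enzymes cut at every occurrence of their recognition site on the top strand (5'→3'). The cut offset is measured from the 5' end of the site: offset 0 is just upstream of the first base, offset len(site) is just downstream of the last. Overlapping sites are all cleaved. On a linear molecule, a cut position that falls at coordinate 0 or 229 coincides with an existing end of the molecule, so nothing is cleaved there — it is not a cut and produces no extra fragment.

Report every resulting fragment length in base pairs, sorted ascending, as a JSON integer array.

[1,6,7,7,7,8,8,8,9,9,9,9,9,10,11,12,13,14,14,14,22,22]

Site scan:
  MvoV (ACCTGGG, off=7): starts [30, 51, 72, 81, 117, 136, 149, 163, 172, 183, 205, 214] → cuts [37, 58, 79, 88, 124, 143, 156, 170, 179, 190, 212, 221]
  YnoV (TTTGAT, off=6): starts [1, 15, 23, 43, 66, 88, 110, 127, 222] → cuts [7, 21, 29, 49, 72, 94, 116, 133, 228]

Pooled cuts: [7, 21, 29, 37, 49, 58, 72, 79, 88, 94, 116, 124, 133, 143, 156, 170, 179, 190, 212, 221, 228]

Fragment lengths:
  [0,7): 7 bp
  [7,21): 14 bp
  [21,29): 8 bp
  [29,37): 8 bp
  [37,49): 12 bp
  [49,58): 9 bp
  [58,72): 14 bp
  [72,79): 7 bp
  [79,88): 9 bp
  [88,94): 6 bp
  [94,116): 22 bp
  [116,124): 8 bp
  [124,133): 9 bp
  [133,143): 10 bp
  [143,156): 13 bp
  [156,170): 14 bp
  [170,179): 9 bp
  [179,190): 11 bp
  [190,212): 22 bp
  [212,221): 9 bp
  [221,228): 7 bp
  [228,229): 1 bp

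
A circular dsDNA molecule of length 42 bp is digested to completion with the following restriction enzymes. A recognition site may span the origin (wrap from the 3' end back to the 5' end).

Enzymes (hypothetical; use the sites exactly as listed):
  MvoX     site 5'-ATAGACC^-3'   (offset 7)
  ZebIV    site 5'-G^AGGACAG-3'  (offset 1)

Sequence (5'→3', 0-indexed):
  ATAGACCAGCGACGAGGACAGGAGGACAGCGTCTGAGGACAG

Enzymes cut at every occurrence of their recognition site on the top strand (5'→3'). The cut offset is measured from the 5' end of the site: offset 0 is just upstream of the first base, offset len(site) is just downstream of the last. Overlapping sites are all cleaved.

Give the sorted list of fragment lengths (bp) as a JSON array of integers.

Scan for sites:
  MvoX (ATAGACC, off=7): starts [0] → cuts [7]
  ZebIV (GAGGACAG, off=1): starts [13, 21, 34] → cuts [14, 22, 35]

Pooled cuts: [7, 14, 22, 35]

Fragments:
  7→14: 7 bp
  14→22: 8 bp
  22→35: 13 bp
  35→7 (wrap): 42-35+7 = 14 bp

[7,8,13,14]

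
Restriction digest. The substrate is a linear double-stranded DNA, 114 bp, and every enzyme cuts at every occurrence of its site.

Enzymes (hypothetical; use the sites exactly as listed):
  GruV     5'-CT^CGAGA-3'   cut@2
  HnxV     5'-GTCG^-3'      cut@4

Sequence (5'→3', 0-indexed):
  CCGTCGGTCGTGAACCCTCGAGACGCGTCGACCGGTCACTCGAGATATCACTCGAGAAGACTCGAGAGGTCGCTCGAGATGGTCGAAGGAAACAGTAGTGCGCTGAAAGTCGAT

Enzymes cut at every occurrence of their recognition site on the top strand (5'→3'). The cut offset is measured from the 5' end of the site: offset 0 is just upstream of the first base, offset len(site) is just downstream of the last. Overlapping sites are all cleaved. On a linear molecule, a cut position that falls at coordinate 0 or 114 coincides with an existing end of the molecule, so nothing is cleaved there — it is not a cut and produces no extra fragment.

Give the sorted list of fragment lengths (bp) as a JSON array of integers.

[2,2,4,6,8,10,10,10,11,12,12,27]

Site scan:
  GruV (CTCGAGA, off=2): starts [16, 38, 50, 60, 72] → cuts [18, 40, 52, 62, 74]
  HnxV (GTCG, off=4): starts [2, 6, 26, 68, 81, 108] → cuts [6, 10, 30, 72, 85, 112]

All cut coordinates (distinct, sorted): [6, 10, 18, 30, 40, 52, 62, 72, 74, 85, 112]

Fragments:
  [0,6): 6 bp
  [6,10): 4 bp
  [10,18): 8 bp
  [18,30): 12 bp
  [30,40): 10 bp
  [40,52): 12 bp
  [52,62): 10 bp
  [62,72): 10 bp
  [72,74): 2 bp
  [74,85): 11 bp
  [85,112): 27 bp
  [112,114): 2 bp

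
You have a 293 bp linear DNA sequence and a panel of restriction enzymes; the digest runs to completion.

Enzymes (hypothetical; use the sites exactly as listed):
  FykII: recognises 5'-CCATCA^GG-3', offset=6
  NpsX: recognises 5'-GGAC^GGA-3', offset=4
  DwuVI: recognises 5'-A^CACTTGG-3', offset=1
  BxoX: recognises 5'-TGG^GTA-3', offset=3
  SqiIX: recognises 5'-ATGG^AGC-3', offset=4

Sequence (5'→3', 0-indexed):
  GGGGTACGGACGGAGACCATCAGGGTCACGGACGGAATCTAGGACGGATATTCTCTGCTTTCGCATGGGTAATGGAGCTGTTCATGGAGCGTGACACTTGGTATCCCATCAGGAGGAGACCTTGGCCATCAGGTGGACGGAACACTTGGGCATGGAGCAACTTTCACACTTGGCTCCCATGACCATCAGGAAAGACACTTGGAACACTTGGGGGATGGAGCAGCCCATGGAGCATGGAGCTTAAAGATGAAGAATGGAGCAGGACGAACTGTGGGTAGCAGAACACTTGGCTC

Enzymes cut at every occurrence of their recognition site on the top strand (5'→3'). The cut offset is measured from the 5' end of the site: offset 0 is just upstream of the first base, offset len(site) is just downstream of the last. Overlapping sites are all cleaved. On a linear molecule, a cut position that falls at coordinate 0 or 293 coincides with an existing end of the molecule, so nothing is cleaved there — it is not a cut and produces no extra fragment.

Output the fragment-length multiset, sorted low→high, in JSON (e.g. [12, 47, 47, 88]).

[4,7,7,7,7,7,9,9,10,11,11,11,11,12,12,12,13,14,17,17,20,20,22,23]

Scan for sites:
  FykII CCATCAGG/6: at [16, 105, 125, 182] ⇒ [22, 111, 131, 188]
  NpsX GGACGGA/4: at [7, 29, 41, 134] ⇒ [11, 33, 45, 138]
  DwuVI ACACTTGG/1: at [93, 141, 165, 194, 203, 282] ⇒ [94, 142, 166, 195, 204, 283]
  BxoX TGGGTA/3: at [65, 271] ⇒ [68, 274]
  SqiIX ATGGAGC/4: at [71, 83, 151, 214, 226, 233, 253] ⇒ [75, 87, 155, 218, 230, 237, 257]

Pooled cuts: [11, 22, 33, 45, 68, 75, 87, 94, 111, 131, 138, 142, 155, 166, 188, 195, 204, 218, 230, 237, 257, 274, 283]

Fragments:
  [0,11): 11 bp
  [11,22): 11 bp
  [22,33): 11 bp
  [33,45): 12 bp
  [45,68): 23 bp
  [68,75): 7 bp
  [75,87): 12 bp
  [87,94): 7 bp
  [94,111): 17 bp
  [111,131): 20 bp
  [131,138): 7 bp
  [138,142): 4 bp
  [142,155): 13 bp
  [155,166): 11 bp
  [166,188): 22 bp
  [188,195): 7 bp
  [195,204): 9 bp
  [204,218): 14 bp
  [218,230): 12 bp
  [230,237): 7 bp
  [237,257): 20 bp
  [257,274): 17 bp
  [274,283): 9 bp
  [283,293): 10 bp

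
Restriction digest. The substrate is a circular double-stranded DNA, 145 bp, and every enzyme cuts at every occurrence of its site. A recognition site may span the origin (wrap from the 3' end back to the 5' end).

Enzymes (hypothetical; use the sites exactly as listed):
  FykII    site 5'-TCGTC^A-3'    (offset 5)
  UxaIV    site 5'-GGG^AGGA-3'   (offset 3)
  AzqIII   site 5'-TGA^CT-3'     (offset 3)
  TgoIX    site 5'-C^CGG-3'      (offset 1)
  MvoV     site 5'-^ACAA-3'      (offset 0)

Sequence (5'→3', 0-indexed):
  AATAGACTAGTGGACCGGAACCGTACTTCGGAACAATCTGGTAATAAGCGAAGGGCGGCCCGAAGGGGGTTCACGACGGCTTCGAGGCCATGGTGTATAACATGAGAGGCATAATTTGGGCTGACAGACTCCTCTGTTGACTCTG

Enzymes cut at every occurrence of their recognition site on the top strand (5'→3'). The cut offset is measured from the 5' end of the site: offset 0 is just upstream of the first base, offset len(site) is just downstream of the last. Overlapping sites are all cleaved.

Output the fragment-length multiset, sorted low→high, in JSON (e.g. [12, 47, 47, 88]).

[17,20,108]

Per-enzyme occurrences:
  FykII (TCGTCA, off=5): no sites
  UxaIV (GGGAGGA, off=3): no sites
  AzqIII (TGACT, off=3): starts [137] → cuts [140]
  TgoIX (CCGG, off=1): starts [14] → cuts [15]
  MvoV (ACAA, off=0): starts [32] → cuts [32]

Pooled cuts: [15, 32, 140]

Fragment lengths:
  15→32: 17 bp
  32→140: 108 bp
  140→15 (wrap): 145-140+15 = 20 bp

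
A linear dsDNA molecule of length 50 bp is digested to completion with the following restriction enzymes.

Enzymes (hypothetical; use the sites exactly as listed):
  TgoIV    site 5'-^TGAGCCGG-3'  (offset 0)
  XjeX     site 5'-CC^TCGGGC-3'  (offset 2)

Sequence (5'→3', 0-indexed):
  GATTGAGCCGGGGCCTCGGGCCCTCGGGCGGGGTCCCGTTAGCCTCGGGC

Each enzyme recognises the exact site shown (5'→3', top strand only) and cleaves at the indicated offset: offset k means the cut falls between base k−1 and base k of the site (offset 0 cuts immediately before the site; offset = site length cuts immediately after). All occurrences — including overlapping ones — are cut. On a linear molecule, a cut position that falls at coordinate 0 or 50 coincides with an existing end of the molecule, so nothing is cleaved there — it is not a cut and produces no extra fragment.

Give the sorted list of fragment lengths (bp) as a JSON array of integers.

[3,6,8,12,21]

Per-enzyme occurrences:
  TgoIV TGAGCCGG/0: at [3] ⇒ [3]
  XjeX CCTCGGGC/2: at [13, 21, 42] ⇒ [15, 23, 44]

Pooled cuts: [3, 15, 23, 44]

Fragments:
  [0,3): 3 bp
  [3,15): 12 bp
  [15,23): 8 bp
  [23,44): 21 bp
  [44,50): 6 bp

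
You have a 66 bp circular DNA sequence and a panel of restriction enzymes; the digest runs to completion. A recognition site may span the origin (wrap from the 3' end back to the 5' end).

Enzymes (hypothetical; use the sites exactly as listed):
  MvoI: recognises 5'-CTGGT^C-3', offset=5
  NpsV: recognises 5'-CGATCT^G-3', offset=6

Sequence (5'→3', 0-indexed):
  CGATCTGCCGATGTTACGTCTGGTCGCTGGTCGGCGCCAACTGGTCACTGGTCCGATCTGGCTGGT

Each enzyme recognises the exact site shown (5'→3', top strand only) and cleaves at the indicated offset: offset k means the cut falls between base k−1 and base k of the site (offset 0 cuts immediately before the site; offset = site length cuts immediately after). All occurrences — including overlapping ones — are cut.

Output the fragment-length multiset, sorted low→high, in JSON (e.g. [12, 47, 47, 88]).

[6,7,7,7,7,14,18]

Per-enzyme occurrences:
  MvoI (CTGGTC, off=5): starts [19, 26, 40, 47, 61] → cuts [0, 24, 31, 45, 52]
  NpsV (CGATCTG, off=6): starts [0, 53] → cuts [6, 59]

All cut coordinates (distinct, sorted): [0, 6, 24, 31, 45, 52, 59]

Fragment lengths:
  0→6: 6 bp
  6→24: 18 bp
  24→31: 7 bp
  31→45: 14 bp
  45→52: 7 bp
  52→59: 7 bp
  59→0 (wrap): 66-59+0 = 7 bp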